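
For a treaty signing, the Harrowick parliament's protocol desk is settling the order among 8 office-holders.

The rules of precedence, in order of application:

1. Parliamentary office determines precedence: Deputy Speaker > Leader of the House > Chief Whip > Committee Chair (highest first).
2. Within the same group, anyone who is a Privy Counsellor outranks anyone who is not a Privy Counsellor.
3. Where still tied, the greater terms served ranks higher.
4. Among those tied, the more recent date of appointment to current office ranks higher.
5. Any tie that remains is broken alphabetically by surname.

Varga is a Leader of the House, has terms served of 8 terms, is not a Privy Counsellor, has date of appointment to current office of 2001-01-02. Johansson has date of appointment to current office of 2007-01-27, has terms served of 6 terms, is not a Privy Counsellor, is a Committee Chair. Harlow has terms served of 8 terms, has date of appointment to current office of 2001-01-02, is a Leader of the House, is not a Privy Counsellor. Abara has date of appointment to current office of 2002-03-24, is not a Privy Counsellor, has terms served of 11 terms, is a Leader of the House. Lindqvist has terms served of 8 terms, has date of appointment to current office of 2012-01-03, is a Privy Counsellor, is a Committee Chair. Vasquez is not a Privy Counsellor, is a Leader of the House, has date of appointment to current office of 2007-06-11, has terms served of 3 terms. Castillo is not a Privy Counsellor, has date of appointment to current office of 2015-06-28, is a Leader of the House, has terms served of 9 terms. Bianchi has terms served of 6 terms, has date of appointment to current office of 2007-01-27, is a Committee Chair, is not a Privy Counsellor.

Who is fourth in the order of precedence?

Varga

By parliamentary office: Abara, Castillo, Harlow, Varga and Vasquez (Leader of the House); then Lindqvist, Bianchi and Johansson (Committee Chair).
Abara, Castillo, Harlow, Varga and Vasquez are each not a Privy Counsellor, so the next rule applies.
Among Abara, Castillo, Harlow, Varga and Vasquez, by terms served (higher first): Abara (11 terms) before Castillo (9 terms) before Harlow and Varga (8 terms) before Vasquez (3 terms).
Harlow and Varga both have date of appointment to current office 2001-01-02, so the next rule applies.
Among Harlow and Varga, alphabetically by surname: Harlow before Varga.
Among Lindqvist, Bianchi and Johansson, a Privy Counsellor before not a Privy Counsellor: Lindqvist (a Privy Counsellor) before Bianchi and Johansson (not a Privy Counsellor).
Bianchi and Johansson both have terms served 6 terms, so the next rule applies.
Bianchi and Johansson both have date of appointment to current office 2007-01-27, so the next rule applies.
Among Bianchi and Johansson, alphabetically by surname: Bianchi before Johansson.
Order: Abara, Castillo, Harlow, Varga, Vasquez, Lindqvist, Bianchi, Johansson.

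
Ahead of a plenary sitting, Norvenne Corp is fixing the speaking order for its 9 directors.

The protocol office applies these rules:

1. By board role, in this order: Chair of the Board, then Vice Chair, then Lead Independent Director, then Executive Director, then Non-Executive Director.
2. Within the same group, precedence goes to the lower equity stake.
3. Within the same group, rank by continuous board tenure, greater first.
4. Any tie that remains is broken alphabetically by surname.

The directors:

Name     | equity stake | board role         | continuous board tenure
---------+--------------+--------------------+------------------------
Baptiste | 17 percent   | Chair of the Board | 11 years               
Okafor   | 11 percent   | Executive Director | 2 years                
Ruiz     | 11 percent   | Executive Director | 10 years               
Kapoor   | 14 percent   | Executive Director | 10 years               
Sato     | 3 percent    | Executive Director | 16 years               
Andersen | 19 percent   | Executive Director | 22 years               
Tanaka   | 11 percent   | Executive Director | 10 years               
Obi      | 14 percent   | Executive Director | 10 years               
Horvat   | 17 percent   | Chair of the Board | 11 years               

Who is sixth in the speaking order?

Okafor

By board role: Baptiste and Horvat (Chair of the Board); then Sato, Ruiz, Tanaka, Okafor, Kapoor, Obi and Andersen (Executive Director).
Baptiste and Horvat both have equity stake 17 percent, so the next rule applies.
Baptiste and Horvat both have continuous board tenure 11 years, so the next rule applies.
Among Baptiste and Horvat, alphabetically by surname: Baptiste before Horvat.
Among Sato, Ruiz, Tanaka, Okafor, Kapoor, Obi and Andersen, by equity stake (lower first): Sato (3 percent) before Ruiz, Tanaka and Okafor (11 percent) before Kapoor and Obi (14 percent) before Andersen (19 percent).
Among Ruiz, Tanaka and Okafor, by continuous board tenure (higher first): Ruiz and Tanaka (10 years) before Okafor (2 years).
Among Ruiz and Tanaka, alphabetically by surname: Ruiz before Tanaka.
Kapoor and Obi both have continuous board tenure 10 years, so the next rule applies.
Among Kapoor and Obi, alphabetically by surname: Kapoor before Obi.
Order: Baptiste, Horvat, Sato, Ruiz, Tanaka, Okafor, Kapoor, Obi, Andersen.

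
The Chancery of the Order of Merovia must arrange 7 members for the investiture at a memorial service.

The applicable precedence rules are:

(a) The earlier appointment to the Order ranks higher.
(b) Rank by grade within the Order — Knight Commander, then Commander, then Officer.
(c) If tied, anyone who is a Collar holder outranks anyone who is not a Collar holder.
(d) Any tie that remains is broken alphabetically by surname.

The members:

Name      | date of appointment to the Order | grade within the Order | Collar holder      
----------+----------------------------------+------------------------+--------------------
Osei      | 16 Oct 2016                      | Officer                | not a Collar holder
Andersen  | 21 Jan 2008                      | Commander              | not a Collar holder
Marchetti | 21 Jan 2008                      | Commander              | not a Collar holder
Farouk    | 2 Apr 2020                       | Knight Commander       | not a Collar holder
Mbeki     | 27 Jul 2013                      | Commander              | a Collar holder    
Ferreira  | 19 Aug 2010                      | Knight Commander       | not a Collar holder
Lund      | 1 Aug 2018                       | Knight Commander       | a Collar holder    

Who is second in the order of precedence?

Marchetti

By date of appointment to the Order (earlier first): Andersen and Marchetti (both 21 Jan 2008); then Ferreira (19 Aug 2010); then Mbeki (27 Jul 2013); then Osei (16 Oct 2016); then Lund (1 Aug 2018); then Farouk (2 Apr 2020).
Andersen and Marchetti are each Commander, so the next rule applies.
Andersen and Marchetti are each not a Collar holder, so the next rule applies.
Among Andersen and Marchetti, alphabetically by surname: Andersen before Marchetti.
Order: Andersen, Marchetti, Ferreira, Mbeki, Osei, Lund, Farouk.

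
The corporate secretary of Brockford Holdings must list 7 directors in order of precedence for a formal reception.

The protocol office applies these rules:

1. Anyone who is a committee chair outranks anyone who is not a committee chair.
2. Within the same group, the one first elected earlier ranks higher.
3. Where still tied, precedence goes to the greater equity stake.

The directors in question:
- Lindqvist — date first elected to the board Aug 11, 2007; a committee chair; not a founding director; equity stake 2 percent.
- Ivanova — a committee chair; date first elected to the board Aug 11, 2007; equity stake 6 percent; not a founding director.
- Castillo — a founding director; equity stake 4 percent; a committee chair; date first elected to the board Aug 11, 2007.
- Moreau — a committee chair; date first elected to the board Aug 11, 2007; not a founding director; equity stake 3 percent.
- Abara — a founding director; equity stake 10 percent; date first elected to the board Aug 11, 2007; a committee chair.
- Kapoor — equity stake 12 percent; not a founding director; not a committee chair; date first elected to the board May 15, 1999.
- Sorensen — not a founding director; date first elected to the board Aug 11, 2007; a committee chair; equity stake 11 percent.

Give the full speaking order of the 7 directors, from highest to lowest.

Sorensen, Abara, Ivanova, Castillo, Moreau, Lindqvist, Kapoor

By the first rule: Sorensen, Abara, Ivanova, Castillo, Moreau and Lindqvist (each a committee chair); then Kapoor (not a committee chair).
Sorensen, Abara, Ivanova, Castillo, Moreau and Lindqvist all have date first elected to the board Aug 11, 2007, so the next rule applies.
Among Sorensen, Abara, Ivanova, Castillo, Moreau and Lindqvist, by equity stake (higher first): Sorensen (11 percent) before Abara (10 percent) before Ivanova (6 percent) before Castillo (4 percent) before Moreau (3 percent) before Lindqvist (2 percent).
Full order: Sorensen, Abara, Ivanova, Castillo, Moreau, Lindqvist, Kapoor.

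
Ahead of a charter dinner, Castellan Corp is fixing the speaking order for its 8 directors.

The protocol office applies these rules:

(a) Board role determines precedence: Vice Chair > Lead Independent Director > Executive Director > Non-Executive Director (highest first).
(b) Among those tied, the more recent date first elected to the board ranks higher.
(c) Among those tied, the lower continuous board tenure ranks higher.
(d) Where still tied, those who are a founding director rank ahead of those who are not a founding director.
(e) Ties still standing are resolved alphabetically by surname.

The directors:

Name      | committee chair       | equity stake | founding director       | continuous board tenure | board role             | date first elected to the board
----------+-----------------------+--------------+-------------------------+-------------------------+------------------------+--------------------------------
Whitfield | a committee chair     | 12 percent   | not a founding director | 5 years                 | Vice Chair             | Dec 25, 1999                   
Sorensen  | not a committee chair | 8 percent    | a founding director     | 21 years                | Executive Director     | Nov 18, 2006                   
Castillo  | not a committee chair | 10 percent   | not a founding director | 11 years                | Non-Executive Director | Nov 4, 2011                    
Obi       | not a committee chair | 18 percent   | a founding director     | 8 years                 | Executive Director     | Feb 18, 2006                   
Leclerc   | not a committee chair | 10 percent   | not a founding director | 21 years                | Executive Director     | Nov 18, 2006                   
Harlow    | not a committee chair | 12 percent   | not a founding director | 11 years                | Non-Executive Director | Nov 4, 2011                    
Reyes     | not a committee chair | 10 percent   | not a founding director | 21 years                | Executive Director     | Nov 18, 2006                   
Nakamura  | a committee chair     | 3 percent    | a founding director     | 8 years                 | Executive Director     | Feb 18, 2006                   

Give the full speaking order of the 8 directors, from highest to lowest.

Whitfield, Sorensen, Leclerc, Reyes, Nakamura, Obi, Castillo, Harlow

By board role: Whitfield (Vice Chair); then Sorensen, Leclerc, Reyes, Nakamura and Obi (Executive Director); then Castillo and Harlow (Non-Executive Director).
Among Sorensen, Leclerc, Reyes, Nakamura and Obi, by date first elected to the board (later first): Sorensen, Leclerc and Reyes (Nov 18, 2006) before Nakamura and Obi (Feb 18, 2006).
Sorensen, Leclerc and Reyes all have continuous board tenure 21 years, so the next rule applies.
Among Sorensen, Leclerc and Reyes, a founding director before not a founding director: Sorensen (a founding director) before Leclerc and Reyes (not a founding director).
Among Leclerc and Reyes, alphabetically by surname: Leclerc before Reyes.
Nakamura and Obi both have continuous board tenure 8 years, so the next rule applies.
Nakamura and Obi are each a founding director, so the next rule applies.
Among Nakamura and Obi, alphabetically by surname: Nakamura before Obi.
Castillo and Harlow both have date first elected to the board Nov 4, 2011, so the next rule applies.
Castillo and Harlow both have continuous board tenure 11 years, so the next rule applies.
Castillo and Harlow are each not a founding director, so the next rule applies.
Among Castillo and Harlow, alphabetically by surname: Castillo before Harlow.
Full order: Whitfield, Sorensen, Leclerc, Reyes, Nakamura, Obi, Castillo, Harlow.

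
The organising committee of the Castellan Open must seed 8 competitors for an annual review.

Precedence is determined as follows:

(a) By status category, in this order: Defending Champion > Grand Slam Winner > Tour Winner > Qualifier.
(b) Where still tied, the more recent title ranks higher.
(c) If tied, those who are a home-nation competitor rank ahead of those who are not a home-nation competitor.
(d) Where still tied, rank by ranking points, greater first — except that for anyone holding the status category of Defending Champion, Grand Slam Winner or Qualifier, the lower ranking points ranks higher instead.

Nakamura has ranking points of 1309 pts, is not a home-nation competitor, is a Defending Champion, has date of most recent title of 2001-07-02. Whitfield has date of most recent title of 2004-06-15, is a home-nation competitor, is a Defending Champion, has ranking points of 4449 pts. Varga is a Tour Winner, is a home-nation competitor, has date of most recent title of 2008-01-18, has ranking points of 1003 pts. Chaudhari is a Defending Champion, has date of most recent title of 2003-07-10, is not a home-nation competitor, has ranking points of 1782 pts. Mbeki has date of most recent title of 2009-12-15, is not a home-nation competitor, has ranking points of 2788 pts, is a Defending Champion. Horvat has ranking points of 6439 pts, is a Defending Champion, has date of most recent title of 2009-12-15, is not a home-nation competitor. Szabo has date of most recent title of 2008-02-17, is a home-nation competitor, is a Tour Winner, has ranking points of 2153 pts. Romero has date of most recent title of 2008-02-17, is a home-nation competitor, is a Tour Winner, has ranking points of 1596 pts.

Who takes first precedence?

By status category: Mbeki, Horvat, Whitfield, Chaudhari and Nakamura (Defending Champion); then Szabo, Romero and Varga (Tour Winner).
Among Mbeki, Horvat, Whitfield, Chaudhari and Nakamura, by date of most recent title (later first): Mbeki and Horvat (2009-12-15) before Whitfield (2004-06-15) before Chaudhari (2003-07-10) before Nakamura (2001-07-02).
Mbeki and Horvat are each not a home-nation competitor, so the next rule applies.
Among Mbeki and Horvat, by ranking points (lower first) (reversed rule for this group): Mbeki (2788 pts) before Horvat (6439 pts).
Among Szabo, Romero and Varga, by date of most recent title (later first): Szabo and Romero (2008-02-17) before Varga (2008-01-18).
Szabo and Romero are each a home-nation competitor, so the next rule applies.
Among Szabo and Romero, by ranking points (higher first): Szabo (2153 pts) before Romero (1596 pts).
Order: Mbeki, Horvat, Whitfield, Chaudhari, Nakamura, Szabo, Romero, Varga.

Mbeki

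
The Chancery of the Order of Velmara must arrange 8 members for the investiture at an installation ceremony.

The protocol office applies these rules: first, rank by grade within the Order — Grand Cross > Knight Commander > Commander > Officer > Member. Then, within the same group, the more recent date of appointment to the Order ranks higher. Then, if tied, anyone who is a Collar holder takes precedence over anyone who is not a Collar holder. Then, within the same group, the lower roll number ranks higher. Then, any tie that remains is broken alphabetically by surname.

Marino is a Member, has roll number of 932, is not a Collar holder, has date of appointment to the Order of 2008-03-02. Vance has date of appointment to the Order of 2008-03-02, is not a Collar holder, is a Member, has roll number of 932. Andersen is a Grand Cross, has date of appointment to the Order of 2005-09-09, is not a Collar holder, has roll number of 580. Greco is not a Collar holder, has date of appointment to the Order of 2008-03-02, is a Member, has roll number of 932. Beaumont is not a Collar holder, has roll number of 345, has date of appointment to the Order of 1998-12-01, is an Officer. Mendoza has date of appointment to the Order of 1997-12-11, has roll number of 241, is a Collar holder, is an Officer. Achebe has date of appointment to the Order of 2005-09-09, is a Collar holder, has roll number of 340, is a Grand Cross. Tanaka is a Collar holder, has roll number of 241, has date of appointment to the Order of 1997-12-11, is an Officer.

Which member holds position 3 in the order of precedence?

Beaumont

By grade within the Order: Achebe and Andersen (Grand Cross); then Beaumont, Mendoza and Tanaka (Officer); then Greco, Marino and Vance (Member).
Achebe and Andersen both have date of appointment to the Order 2005-09-09, so the next rule applies.
Among Achebe and Andersen, a Collar holder before not a Collar holder: Achebe (a Collar holder) before Andersen (not a Collar holder).
Among Beaumont, Mendoza and Tanaka, by date of appointment to the Order (later first): Beaumont (1998-12-01) before Mendoza and Tanaka (1997-12-11).
Mendoza and Tanaka are each a Collar holder, so the next rule applies.
Mendoza and Tanaka both have roll number 241, so the next rule applies.
Among Mendoza and Tanaka, alphabetically by surname: Mendoza before Tanaka.
Greco, Marino and Vance all have date of appointment to the Order 2008-03-02, so the next rule applies.
Greco, Marino and Vance are each not a Collar holder, so the next rule applies.
Greco, Marino and Vance all have roll number 932, so the next rule applies.
Among Greco, Marino and Vance, alphabetically by surname: Greco before Marino before Vance.
Order: Achebe, Andersen, Beaumont, Mendoza, Tanaka, Greco, Marino, Vance.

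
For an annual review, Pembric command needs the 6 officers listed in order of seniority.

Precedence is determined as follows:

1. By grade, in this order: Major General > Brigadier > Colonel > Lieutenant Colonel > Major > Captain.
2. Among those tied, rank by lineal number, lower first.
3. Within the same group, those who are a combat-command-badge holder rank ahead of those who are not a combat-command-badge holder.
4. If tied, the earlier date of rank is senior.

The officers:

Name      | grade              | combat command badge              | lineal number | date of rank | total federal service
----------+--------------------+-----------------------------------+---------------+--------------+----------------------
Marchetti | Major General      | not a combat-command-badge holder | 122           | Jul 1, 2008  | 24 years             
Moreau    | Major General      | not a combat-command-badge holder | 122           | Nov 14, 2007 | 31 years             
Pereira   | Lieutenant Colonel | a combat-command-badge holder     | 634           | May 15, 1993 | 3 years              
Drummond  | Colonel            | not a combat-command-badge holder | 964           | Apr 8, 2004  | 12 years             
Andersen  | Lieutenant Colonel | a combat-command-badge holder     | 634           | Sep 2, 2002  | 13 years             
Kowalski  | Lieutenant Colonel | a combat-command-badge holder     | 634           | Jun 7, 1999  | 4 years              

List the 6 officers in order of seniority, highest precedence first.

Moreau, Marchetti, Drummond, Pereira, Kowalski, Andersen

By grade: Moreau and Marchetti (Major General); then Drummond (Colonel); then Pereira, Kowalski and Andersen (Lieutenant Colonel).
Moreau and Marchetti both have lineal number 122, so the next rule applies.
Moreau and Marchetti are each not a combat-command-badge holder, so the next rule applies.
Among Moreau and Marchetti, by date of rank (earlier first): Moreau (Nov 14, 2007) before Marchetti (Jul 1, 2008).
Pereira, Kowalski and Andersen all have lineal number 634, so the next rule applies.
Pereira, Kowalski and Andersen are each a combat-command-badge holder, so the next rule applies.
Among Pereira, Kowalski and Andersen, by date of rank (earlier first): Pereira (May 15, 1993) before Kowalski (Jun 7, 1999) before Andersen (Sep 2, 2002).
Full order: Moreau, Marchetti, Drummond, Pereira, Kowalski, Andersen.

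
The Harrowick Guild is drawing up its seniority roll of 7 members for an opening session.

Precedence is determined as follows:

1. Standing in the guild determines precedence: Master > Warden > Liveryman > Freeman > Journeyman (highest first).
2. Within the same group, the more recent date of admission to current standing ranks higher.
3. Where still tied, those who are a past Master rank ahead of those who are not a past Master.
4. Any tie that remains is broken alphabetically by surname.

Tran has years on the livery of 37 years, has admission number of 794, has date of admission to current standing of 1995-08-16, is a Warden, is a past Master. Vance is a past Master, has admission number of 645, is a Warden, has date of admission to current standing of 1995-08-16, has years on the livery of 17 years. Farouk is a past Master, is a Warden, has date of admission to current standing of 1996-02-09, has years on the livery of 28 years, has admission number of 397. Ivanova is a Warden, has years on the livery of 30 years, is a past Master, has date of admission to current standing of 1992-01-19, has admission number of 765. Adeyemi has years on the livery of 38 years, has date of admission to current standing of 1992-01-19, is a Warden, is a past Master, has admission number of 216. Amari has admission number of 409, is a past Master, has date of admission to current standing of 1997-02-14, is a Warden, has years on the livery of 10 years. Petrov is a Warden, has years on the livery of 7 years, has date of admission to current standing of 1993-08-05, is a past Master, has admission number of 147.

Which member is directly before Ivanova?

Adeyemi

By standing in the guild: Amari, Farouk, Tran, Vance, Petrov, Adeyemi and Ivanova (Warden).
Among Amari, Farouk, Tran, Vance, Petrov, Adeyemi and Ivanova, by date of admission to current standing (later first): Amari (1997-02-14) before Farouk (1996-02-09) before Tran and Vance (1995-08-16) before Petrov (1993-08-05) before Adeyemi and Ivanova (1992-01-19).
Tran and Vance are each a past Master, so the next rule applies.
Among Tran and Vance, alphabetically by surname: Tran before Vance.
Adeyemi and Ivanova are each a past Master, so the next rule applies.
Among Adeyemi and Ivanova, alphabetically by surname: Adeyemi before Ivanova.
Order: Amari, Farouk, Tran, Vance, Petrov, Adeyemi, Ivanova.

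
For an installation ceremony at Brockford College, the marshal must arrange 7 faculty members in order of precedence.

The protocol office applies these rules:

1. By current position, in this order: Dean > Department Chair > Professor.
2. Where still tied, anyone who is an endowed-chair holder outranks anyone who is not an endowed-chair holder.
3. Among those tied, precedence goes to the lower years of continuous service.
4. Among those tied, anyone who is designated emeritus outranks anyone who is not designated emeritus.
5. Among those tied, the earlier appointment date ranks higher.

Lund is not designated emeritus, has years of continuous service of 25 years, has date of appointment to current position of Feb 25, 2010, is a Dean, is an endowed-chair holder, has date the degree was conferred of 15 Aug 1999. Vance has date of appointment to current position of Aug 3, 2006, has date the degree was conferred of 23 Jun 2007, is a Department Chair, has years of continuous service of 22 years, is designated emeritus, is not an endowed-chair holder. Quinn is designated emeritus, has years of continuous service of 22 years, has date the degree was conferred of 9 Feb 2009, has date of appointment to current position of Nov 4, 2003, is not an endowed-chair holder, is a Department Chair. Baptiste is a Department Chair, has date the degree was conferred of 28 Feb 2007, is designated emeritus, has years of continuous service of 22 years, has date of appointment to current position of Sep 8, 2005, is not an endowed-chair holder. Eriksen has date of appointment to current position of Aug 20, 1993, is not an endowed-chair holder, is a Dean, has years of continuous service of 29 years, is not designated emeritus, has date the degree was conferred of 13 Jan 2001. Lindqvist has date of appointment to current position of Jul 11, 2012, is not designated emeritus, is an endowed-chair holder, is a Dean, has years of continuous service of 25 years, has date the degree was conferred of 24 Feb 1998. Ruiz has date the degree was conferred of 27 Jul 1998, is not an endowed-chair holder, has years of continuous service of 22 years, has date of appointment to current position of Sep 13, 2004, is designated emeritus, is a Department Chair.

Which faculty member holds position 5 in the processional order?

By current position: Lund, Lindqvist and Eriksen (Dean); then Quinn, Ruiz, Baptiste and Vance (Department Chair).
Among Lund, Lindqvist and Eriksen, an endowed-chair holder before not an endowed-chair holder: Lund and Lindqvist (an endowed-chair holder) before Eriksen (not an endowed-chair holder).
Lund and Lindqvist both have years of continuous service 25 years, so the next rule applies.
Lund and Lindqvist are each not designated emeritus, so the next rule applies.
Among Lund and Lindqvist, by date of appointment to current position (earlier first): Lund (Feb 25, 2010) before Lindqvist (Jul 11, 2012).
Quinn, Ruiz, Baptiste and Vance are each not an endowed-chair holder, so the next rule applies.
Quinn, Ruiz, Baptiste and Vance all have years of continuous service 22 years, so the next rule applies.
Quinn, Ruiz, Baptiste and Vance are each designated emeritus, so the next rule applies.
Among Quinn, Ruiz, Baptiste and Vance, by date of appointment to current position (earlier first): Quinn (Nov 4, 2003) before Ruiz (Sep 13, 2004) before Baptiste (Sep 8, 2005) before Vance (Aug 3, 2006).
Order: Lund, Lindqvist, Eriksen, Quinn, Ruiz, Baptiste, Vance.

Ruiz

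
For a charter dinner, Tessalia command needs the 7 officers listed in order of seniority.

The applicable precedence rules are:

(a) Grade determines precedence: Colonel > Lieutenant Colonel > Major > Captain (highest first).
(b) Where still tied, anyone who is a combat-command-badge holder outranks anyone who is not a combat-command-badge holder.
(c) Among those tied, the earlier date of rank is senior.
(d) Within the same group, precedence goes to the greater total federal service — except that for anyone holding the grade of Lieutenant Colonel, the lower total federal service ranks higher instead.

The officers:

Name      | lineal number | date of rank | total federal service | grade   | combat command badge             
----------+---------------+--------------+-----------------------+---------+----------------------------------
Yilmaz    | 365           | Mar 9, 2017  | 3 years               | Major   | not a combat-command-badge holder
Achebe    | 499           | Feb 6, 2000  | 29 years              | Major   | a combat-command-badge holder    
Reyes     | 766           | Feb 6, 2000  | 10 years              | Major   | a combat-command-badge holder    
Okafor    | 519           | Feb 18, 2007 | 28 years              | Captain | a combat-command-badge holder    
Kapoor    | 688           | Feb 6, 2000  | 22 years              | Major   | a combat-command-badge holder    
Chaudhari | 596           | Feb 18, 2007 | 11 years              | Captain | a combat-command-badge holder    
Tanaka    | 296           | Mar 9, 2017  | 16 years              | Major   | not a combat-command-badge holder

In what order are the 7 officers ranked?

By grade: Achebe, Kapoor, Reyes, Tanaka and Yilmaz (Major); then Okafor and Chaudhari (Captain).
Among Achebe, Kapoor, Reyes, Tanaka and Yilmaz, a combat-command-badge holder before not a combat-command-badge holder: Achebe, Kapoor and Reyes (a combat-command-badge holder) before Tanaka and Yilmaz (not a combat-command-badge holder).
Achebe, Kapoor and Reyes all have date of rank Feb 6, 2000, so the next rule applies.
Among Achebe, Kapoor and Reyes, by total federal service (higher first): Achebe (29 years) before Kapoor (22 years) before Reyes (10 years).
Tanaka and Yilmaz both have date of rank Mar 9, 2017, so the next rule applies.
Among Tanaka and Yilmaz, by total federal service (higher first): Tanaka (16 years) before Yilmaz (3 years).
Okafor and Chaudhari are each a combat-command-badge holder, so the next rule applies.
Okafor and Chaudhari both have date of rank Feb 18, 2007, so the next rule applies.
Among Okafor and Chaudhari, by total federal service (higher first): Okafor (28 years) before Chaudhari (11 years).
Full order: Achebe, Kapoor, Reyes, Tanaka, Yilmaz, Okafor, Chaudhari.

Achebe, Kapoor, Reyes, Tanaka, Yilmaz, Okafor, Chaudhari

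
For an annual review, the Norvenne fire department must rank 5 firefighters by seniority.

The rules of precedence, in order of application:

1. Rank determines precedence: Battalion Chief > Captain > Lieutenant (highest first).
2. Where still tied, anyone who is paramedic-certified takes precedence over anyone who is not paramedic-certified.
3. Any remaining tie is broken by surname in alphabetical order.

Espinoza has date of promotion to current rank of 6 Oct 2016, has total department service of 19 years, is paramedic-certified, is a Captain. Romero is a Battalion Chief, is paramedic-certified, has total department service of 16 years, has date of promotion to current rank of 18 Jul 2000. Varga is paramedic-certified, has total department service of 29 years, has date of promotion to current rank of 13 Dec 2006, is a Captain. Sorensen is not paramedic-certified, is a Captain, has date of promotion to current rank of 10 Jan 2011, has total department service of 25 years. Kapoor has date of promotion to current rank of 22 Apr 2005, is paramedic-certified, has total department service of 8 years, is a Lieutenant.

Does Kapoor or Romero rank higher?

By rank: Romero (Battalion Chief); then Espinoza, Varga and Sorensen (Captain); then Kapoor (Lieutenant).
Among Espinoza, Varga and Sorensen, paramedic-certified before not paramedic-certified: Espinoza and Varga (paramedic-certified) before Sorensen (not paramedic-certified).
Among Espinoza and Varga, alphabetically by surname: Espinoza before Varga.
So Romero takes precedence.

Romero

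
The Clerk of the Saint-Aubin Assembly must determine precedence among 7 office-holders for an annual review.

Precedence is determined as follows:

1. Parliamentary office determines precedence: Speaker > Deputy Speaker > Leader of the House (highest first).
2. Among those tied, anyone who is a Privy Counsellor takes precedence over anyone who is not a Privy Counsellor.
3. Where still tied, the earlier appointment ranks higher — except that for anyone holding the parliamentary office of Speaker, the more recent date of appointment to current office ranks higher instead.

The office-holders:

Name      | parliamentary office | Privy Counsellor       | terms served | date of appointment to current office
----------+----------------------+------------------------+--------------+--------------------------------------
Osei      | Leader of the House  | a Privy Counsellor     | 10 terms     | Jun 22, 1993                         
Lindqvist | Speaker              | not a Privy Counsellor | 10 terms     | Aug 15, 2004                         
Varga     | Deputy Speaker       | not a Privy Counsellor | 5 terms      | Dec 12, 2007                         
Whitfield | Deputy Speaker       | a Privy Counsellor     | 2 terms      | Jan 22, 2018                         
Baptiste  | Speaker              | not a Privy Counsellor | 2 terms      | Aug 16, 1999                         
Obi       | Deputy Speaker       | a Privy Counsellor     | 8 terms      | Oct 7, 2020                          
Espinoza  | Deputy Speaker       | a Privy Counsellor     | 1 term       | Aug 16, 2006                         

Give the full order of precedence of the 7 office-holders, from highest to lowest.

Lindqvist, Baptiste, Espinoza, Whitfield, Obi, Varga, Osei

By parliamentary office: Lindqvist and Baptiste (Speaker); then Espinoza, Whitfield, Obi and Varga (Deputy Speaker); then Osei (Leader of the House).
Lindqvist and Baptiste are each not a Privy Counsellor, so the next rule applies.
Among Lindqvist and Baptiste, by date of appointment to current office (later first) (reversed rule for this group): Lindqvist (Aug 15, 2004) before Baptiste (Aug 16, 1999).
Among Espinoza, Whitfield, Obi and Varga, a Privy Counsellor before not a Privy Counsellor: Espinoza, Whitfield and Obi (a Privy Counsellor) before Varga (not a Privy Counsellor).
Among Espinoza, Whitfield and Obi, by date of appointment to current office (earlier first): Espinoza (Aug 16, 2006) before Whitfield (Jan 22, 2018) before Obi (Oct 7, 2020).
Full order: Lindqvist, Baptiste, Espinoza, Whitfield, Obi, Varga, Osei.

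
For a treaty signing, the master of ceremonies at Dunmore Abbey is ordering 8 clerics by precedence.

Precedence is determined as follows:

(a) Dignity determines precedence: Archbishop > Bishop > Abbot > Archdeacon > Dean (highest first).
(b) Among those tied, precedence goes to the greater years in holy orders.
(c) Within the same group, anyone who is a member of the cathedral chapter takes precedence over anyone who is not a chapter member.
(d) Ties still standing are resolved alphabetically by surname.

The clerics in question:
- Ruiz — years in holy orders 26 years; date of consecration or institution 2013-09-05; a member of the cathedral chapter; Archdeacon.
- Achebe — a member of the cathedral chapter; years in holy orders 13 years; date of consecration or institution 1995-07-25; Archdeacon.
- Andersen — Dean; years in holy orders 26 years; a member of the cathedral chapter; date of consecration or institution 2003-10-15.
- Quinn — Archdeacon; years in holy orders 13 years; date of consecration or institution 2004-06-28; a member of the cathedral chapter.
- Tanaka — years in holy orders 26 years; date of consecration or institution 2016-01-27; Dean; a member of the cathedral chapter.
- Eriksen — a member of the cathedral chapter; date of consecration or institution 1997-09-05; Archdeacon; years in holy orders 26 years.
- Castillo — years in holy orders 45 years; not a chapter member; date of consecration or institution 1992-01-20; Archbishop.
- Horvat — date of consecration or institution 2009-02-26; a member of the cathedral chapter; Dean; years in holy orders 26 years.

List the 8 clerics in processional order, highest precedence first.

By dignity: Castillo (Archbishop); then Eriksen, Ruiz, Achebe and Quinn (Archdeacon); then Andersen, Horvat and Tanaka (Dean).
Among Eriksen, Ruiz, Achebe and Quinn, by years in holy orders (higher first): Eriksen and Ruiz (26 years) before Achebe and Quinn (13 years).
Eriksen and Ruiz are each a member of the cathedral chapter, so the next rule applies.
Among Eriksen and Ruiz, alphabetically by surname: Eriksen before Ruiz.
Achebe and Quinn are each a member of the cathedral chapter, so the next rule applies.
Among Achebe and Quinn, alphabetically by surname: Achebe before Quinn.
Andersen, Horvat and Tanaka all have years in holy orders 26 years, so the next rule applies.
Andersen, Horvat and Tanaka are each a member of the cathedral chapter, so the next rule applies.
Among Andersen, Horvat and Tanaka, alphabetically by surname: Andersen before Horvat before Tanaka.
Full order: Castillo, Eriksen, Ruiz, Achebe, Quinn, Andersen, Horvat, Tanaka.

Castillo, Eriksen, Ruiz, Achebe, Quinn, Andersen, Horvat, Tanaka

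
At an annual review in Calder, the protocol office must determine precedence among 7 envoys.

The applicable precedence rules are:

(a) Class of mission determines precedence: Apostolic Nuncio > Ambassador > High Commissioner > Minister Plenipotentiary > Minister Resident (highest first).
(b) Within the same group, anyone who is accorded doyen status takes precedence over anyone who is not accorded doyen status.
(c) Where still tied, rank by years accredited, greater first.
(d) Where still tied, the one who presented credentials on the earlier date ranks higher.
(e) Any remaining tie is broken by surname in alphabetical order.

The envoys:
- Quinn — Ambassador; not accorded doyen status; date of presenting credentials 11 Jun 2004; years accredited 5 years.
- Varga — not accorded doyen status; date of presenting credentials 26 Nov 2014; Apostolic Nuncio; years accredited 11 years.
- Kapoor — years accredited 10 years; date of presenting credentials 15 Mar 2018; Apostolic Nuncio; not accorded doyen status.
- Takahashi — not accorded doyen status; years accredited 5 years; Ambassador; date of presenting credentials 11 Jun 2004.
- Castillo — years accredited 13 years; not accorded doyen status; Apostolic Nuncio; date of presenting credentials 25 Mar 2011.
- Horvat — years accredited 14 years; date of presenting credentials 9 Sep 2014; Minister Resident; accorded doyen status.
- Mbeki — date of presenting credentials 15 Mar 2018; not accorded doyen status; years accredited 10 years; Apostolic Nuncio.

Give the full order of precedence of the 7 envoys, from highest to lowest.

Castillo, Varga, Kapoor, Mbeki, Quinn, Takahashi, Horvat

By class of mission: Castillo, Varga, Kapoor and Mbeki (Apostolic Nuncio); then Quinn and Takahashi (Ambassador); then Horvat (Minister Resident).
Castillo, Varga, Kapoor and Mbeki are each not accorded doyen status, so the next rule applies.
Among Castillo, Varga, Kapoor and Mbeki, by years accredited (higher first): Castillo (13 years) before Varga (11 years) before Kapoor and Mbeki (10 years).
Kapoor and Mbeki both have date of presenting credentials 15 Mar 2018, so the next rule applies.
Among Kapoor and Mbeki, alphabetically by surname: Kapoor before Mbeki.
Quinn and Takahashi are each not accorded doyen status, so the next rule applies.
Quinn and Takahashi both have years accredited 5 years, so the next rule applies.
Quinn and Takahashi both have date of presenting credentials 11 Jun 2004, so the next rule applies.
Among Quinn and Takahashi, alphabetically by surname: Quinn before Takahashi.
Full order: Castillo, Varga, Kapoor, Mbeki, Quinn, Takahashi, Horvat.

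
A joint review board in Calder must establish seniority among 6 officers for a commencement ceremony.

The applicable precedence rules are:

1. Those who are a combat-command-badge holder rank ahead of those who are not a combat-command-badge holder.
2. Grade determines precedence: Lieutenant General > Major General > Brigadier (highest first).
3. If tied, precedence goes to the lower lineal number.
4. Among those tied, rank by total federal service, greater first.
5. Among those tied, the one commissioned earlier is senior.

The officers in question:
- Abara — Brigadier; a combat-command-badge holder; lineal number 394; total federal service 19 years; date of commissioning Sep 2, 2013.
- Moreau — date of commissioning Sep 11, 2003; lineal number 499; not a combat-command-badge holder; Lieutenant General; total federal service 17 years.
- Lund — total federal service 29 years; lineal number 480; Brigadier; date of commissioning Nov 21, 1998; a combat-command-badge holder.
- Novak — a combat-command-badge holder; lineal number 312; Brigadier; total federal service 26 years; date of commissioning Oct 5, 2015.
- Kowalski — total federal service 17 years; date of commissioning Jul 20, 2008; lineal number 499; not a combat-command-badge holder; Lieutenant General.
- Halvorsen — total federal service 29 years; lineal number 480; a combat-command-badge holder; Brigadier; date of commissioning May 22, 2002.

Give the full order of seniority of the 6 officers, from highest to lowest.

Novak, Abara, Lund, Halvorsen, Moreau, Kowalski

By the first rule: Novak, Abara, Lund and Halvorsen (each a combat-command-badge holder); then Moreau and Kowalski (both not a combat-command-badge holder).
Novak, Abara, Lund and Halvorsen are each Brigadier, so the next rule applies.
Among Novak, Abara, Lund and Halvorsen, by lineal number (lower first): Novak (312) before Abara (394) before Lund and Halvorsen (480).
Lund and Halvorsen both have total federal service 29 years, so the next rule applies.
Among Lund and Halvorsen, by date of commissioning (earlier first): Lund (Nov 21, 1998) before Halvorsen (May 22, 2002).
Moreau and Kowalski are each Lieutenant General, so the next rule applies.
Moreau and Kowalski both have lineal number 499, so the next rule applies.
Moreau and Kowalski both have total federal service 17 years, so the next rule applies.
Among Moreau and Kowalski, by date of commissioning (earlier first): Moreau (Sep 11, 2003) before Kowalski (Jul 20, 2008).
Full order: Novak, Abara, Lund, Halvorsen, Moreau, Kowalski.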